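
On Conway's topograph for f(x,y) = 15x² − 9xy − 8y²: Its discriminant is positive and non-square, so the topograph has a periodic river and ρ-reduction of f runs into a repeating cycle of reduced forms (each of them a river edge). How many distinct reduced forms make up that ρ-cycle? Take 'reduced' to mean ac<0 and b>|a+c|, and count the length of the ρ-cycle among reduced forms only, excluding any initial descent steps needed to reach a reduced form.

D = 561, ⌊√D⌋ = 23
descent: ρ → (-8,9,15)  [lands on river]
river: ρ → (15,21,-2)
river: ρ → (-2,23,4)
river: ρ → (4,17,-17)
river: ρ → (-17,17,4)
river: ρ → (4,23,-2)
river: ρ → (-2,21,15)
river: ρ → (15,9,-8)
river: ρ → (-8,23,1)
river: ρ → (1,23,-8)
ρ-cycle length = 10 (tail of 1 descent step not counted)

10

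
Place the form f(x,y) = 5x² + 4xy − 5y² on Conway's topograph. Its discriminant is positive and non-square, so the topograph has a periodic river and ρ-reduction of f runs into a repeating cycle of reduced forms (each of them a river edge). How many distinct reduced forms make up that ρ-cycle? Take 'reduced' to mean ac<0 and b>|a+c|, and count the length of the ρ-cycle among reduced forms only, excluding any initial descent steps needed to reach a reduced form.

D = 116, ⌊√D⌋ = 10
river: ρ → (-5,6,4)
river: ρ → (4,10,-1)
river: ρ → (-1,10,4)
river: ρ → (4,6,-5)
river: ρ → (-5,4,5)
river: ρ → (5,6,-4)
river: ρ → (-4,10,1)
river: ρ → (1,10,-4)
river: ρ → (-4,6,5)
river: ρ → (5,4,-5)
ρ-cycle length = 10 (tail of 0 descent steps not counted)

10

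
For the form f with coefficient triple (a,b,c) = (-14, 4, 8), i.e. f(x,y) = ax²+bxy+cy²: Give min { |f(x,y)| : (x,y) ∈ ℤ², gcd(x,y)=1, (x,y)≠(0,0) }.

descent: ρ → (8,12,-10)  [lands on river]
river: ρ → (-10,8,10)
river: ρ → (10,12,-8)
river: ρ → (-8,20,2)
river: ρ → (2,20,-8)
river: ρ → (-8,12,10)
river: ρ → (10,8,-10)
river: ρ → (-10,12,8)
river: ρ → (8,20,-2)
river: ρ → (-2,20,8)
closes: descent 1, river 10
min |a| on river = 2

2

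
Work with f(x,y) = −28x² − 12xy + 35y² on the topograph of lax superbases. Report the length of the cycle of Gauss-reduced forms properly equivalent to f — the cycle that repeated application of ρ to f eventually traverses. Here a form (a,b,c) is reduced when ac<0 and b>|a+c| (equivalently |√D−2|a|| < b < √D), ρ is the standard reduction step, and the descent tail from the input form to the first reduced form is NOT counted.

D = 4064, ⌊√D⌋ = 63
descent: ρ → (35,12,-28)  [lands on river]
river: ρ → (-28,44,19)
river: ρ → (19,32,-40)
river: ρ → (-40,48,11)
river: ρ → (11,62,-5)
river: ρ → (-5,58,35)
ρ-cycle length = 6 (tail of 1 descent step not counted)

6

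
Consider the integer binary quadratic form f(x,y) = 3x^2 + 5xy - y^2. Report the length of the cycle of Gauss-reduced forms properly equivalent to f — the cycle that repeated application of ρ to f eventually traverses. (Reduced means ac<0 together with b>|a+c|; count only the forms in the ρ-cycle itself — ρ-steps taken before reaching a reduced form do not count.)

D = 37, ⌊√D⌋ = 6
river: ρ → (-1,5,3)
river: ρ → (3,1,-3)
river: ρ → (-3,5,1)
river: ρ → (1,5,-3)
river: ρ → (-3,1,3)
river: ρ → (3,5,-1)
ρ-cycle length = 6 (tail of 0 descent steps not counted)

6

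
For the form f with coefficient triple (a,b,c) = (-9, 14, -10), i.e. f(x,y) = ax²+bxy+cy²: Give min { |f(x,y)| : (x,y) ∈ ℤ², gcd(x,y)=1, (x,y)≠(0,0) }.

translate: b→4 (≡-14 mod 18), so (9,-14,10)→(9,4,5)
flip: (9,4,5)→(5,-4,9)
reduced (well bottom): (5,-4,9) with a≤c, −a<b≤a
well minimum |f| = |-5| = 5 (negative-definite)

5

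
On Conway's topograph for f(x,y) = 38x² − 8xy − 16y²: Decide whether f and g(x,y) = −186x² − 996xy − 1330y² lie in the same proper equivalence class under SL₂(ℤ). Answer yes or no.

D₁ = 2496, D₂ = 2496
river cycle of f (length 4): (-16, 40, 14), (14, 44, -10), (-10, 36, 30), (30, 24, -16)
river cycle of g (length 4): (-16, 40, 14), (14, 44, -10), (-10, 36, 30), (30, 24, -16)
cycles coincide ⇒ equivalent

yes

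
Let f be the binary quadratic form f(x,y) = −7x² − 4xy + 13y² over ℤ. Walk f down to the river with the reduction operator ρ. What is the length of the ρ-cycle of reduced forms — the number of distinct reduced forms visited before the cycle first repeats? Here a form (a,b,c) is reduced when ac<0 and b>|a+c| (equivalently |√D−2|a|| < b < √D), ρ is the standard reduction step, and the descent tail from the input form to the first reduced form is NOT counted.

D = 380, ⌊√D⌋ = 19
descent: ρ → (13,4,-7)
descent: ρ → (-7,10,10)  [lands on river]
river: ρ → (10,10,-7)
river: ρ → (-7,18,2)
river: ρ → (2,18,-7)
ρ-cycle length = 4 (tail of 2 descent steps not counted)

4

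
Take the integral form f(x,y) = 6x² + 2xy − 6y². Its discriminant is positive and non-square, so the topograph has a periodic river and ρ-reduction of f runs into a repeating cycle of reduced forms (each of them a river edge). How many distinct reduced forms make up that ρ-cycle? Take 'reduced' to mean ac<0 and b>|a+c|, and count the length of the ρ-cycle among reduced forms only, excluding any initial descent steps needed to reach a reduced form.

D = 148, ⌊√D⌋ = 12
river: ρ → (-6,10,2)
river: ρ → (2,10,-6)
river: ρ → (-6,2,6)
river: ρ → (6,10,-2)
river: ρ → (-2,10,6)
river: ρ → (6,2,-6)
ρ-cycle length = 6 (tail of 0 descent steps not counted)

6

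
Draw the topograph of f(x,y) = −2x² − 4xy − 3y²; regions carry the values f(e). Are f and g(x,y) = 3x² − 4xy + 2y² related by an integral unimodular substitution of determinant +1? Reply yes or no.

D₁ = -8, D₂ = -8
f is negative-definite; reduce −f:
−f: translate: b→0 (≡4 mod 4), so (2,4,3)→(2,0,1)
−f: flip: (2,0,1)→(1,0,2)
−f: reduced (well bottom): (1,0,2) with a≤c, −a<b≤a
flip sign back: reduced form of f is (-1,0,-2)
g: translate: b→2 (≡-4 mod 6), so (3,-4,2)→(3,2,1)
g: flip: (3,2,1)→(1,-2,3)
g: translate: b→0 (≡-2 mod 2), so (1,-2,3)→(1,0,2)
g: reduced (well bottom): (1,0,2) with a≤c, −a<b≤a
reduced forms (-1, 0, -2) vs (1, 0, 2) ⇒ inequivalent

no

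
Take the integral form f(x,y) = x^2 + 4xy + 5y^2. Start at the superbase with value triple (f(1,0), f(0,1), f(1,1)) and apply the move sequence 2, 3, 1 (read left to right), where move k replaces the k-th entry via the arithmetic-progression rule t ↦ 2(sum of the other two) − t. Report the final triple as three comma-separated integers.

start (1,5,10) = (f(1,0),f(0,1),f(1,1))
replace slot 2: 2·(1+10) − 5 = 17 → (1,17,10)
replace slot 3: 2·(1+17) − 10 = 26 → (1,17,26)
replace slot 1: 2·(17+26) − 1 = 85 → (85,17,26)

85,17,26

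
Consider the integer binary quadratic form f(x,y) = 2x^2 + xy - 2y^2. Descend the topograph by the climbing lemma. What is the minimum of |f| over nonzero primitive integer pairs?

river: ρ → (-2,3,1)
river: ρ → (1,3,-2)
river: ρ → (-2,1,2)
river: ρ → (2,3,-1)
river: ρ → (-1,3,2)
river: ρ → (2,1,-2)
closes: descent 0, river 6
min |a| on river = 1

1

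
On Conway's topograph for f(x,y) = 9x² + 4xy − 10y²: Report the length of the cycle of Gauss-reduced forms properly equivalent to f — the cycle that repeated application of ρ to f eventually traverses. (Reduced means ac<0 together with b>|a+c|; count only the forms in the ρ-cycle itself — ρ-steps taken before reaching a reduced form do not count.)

D = 376, ⌊√D⌋ = 19
river: ρ → (-10,16,3)
river: ρ → (3,14,-15)
river: ρ → (-15,16,2)
river: ρ → (2,16,-15)
river: ρ → (-15,14,3)
river: ρ → (3,16,-10)
river: ρ → (-10,4,9)
river: ρ → (9,14,-5)
river: ρ → (-5,16,6)
river: ρ → (6,8,-13)
river: ρ → (-13,18,1)
river: ρ → (1,18,-13)
river: ρ → (-13,8,6)
river: ρ → (6,16,-5)
river: ρ → (-5,14,9)
river: ρ → (9,4,-10)
ρ-cycle length = 16 (tail of 0 descent steps not counted)

16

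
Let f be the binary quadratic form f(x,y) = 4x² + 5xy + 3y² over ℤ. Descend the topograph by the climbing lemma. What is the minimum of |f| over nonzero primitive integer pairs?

translate: b→-3 (≡5 mod 8), so (4,5,3)→(4,-3,2)
flip: (4,-3,2)→(2,3,4)
translate: b→-1 (≡3 mod 4), so (2,3,4)→(2,-1,3)
reduced (well bottom): (2,-1,3) with a≤c, −a<b≤a
well minimum = a = 2

2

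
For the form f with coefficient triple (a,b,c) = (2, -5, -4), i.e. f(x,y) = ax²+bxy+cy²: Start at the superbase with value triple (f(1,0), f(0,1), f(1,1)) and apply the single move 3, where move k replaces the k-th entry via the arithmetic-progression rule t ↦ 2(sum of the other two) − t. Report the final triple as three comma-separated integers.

start (2,-4,-7) = (f(1,0),f(0,1),f(1,1))
replace slot 3: 2·(2+(-4)) − (-7) = 3 → (2,-4,3)

2,-4,3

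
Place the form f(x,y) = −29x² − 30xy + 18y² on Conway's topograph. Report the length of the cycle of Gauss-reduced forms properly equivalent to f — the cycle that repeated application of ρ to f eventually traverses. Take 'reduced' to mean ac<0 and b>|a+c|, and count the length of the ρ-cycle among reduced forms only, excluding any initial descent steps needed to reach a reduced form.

D = 2988, ⌊√D⌋ = 54
descent: ρ → (18,30,-29)  [lands on river]
river: ρ → (-29,28,19)
river: ρ → (19,48,-9)
river: ρ → (-9,42,34)
river: ρ → (34,26,-17)
river: ρ → (-17,42,18)
ρ-cycle length = 6 (tail of 1 descent step not counted)

6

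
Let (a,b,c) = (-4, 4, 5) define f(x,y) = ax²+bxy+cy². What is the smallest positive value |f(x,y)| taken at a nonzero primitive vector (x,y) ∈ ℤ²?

river: ρ → (5,6,-3)
river: ρ → (-3,6,5)
river: ρ → (5,4,-4)
river: ρ → (-4,4,5)
closes: descent 0, river 4
min |a| on river = 3

3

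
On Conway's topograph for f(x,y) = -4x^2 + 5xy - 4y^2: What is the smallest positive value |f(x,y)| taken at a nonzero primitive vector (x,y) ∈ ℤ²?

translate: b→3 (≡-5 mod 8), so (4,-5,4)→(4,3,3)
flip: (4,3,3)→(3,-3,4)
translate: b→3 (≡-3 mod 6), so (3,-3,4)→(3,3,4)
reduced (well bottom): (3,3,4) with a≤c, −a<b≤a
well minimum |f| = |-3| = 3 (negative-definite)

3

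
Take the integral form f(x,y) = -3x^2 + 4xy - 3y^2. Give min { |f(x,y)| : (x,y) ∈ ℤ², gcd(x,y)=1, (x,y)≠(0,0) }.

translate: b→2 (≡-4 mod 6), so (3,-4,3)→(3,2,2)
flip: (3,2,2)→(2,-2,3)
translate: b→2 (≡-2 mod 4), so (2,-2,3)→(2,2,3)
reduced (well bottom): (2,2,3) with a≤c, −a<b≤a
well minimum |f| = |-2| = 2 (negative-definite)

2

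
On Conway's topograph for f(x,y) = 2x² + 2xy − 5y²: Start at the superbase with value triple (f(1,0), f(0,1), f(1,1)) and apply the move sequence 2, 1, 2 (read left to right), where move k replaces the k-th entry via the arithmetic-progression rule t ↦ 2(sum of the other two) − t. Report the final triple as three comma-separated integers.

start (2,-5,-1) = (f(1,0),f(0,1),f(1,1))
replace slot 2: 2·(2+(-1)) − (-5) = 7 → (2,7,-1)
replace slot 1: 2·(7+(-1)) − 2 = 10 → (10,7,-1)
replace slot 2: 2·(10+(-1)) − 7 = 11 → (10,11,-1)

10,11,-1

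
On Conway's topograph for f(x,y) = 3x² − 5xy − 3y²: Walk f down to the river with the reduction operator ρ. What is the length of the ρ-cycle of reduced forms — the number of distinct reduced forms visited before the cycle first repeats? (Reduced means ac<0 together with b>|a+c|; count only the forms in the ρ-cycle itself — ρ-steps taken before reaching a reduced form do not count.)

D = 61, ⌊√D⌋ = 7
descent: ρ → (-3,5,3)  [lands on river]
river: ρ → (3,7,-1)
river: ρ → (-1,7,3)
river: ρ → (3,5,-3)
river: ρ → (-3,7,1)
river: ρ → (1,7,-3)
ρ-cycle length = 6 (tail of 1 descent step not counted)

6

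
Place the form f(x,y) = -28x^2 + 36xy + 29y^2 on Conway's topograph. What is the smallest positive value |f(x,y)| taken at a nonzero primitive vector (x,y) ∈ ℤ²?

river: ρ → (29,22,-35)
river: ρ → (-35,48,16)
river: ρ → (16,48,-35)
river: ρ → (-35,22,29)
river: ρ → (29,36,-28)
river: ρ → (-28,20,37)
river: ρ → (37,54,-11)
river: ρ → (-11,56,32)
river: ρ → (32,8,-35)
river: ρ → (-35,62,5)
river: ρ → (5,58,-59)
river: ρ → (-59,60,4)
river: ρ → (4,60,-59)
river: ρ → (-59,58,5)
river: ρ → (5,62,-35)
river: ρ → (-35,8,32)
river: ρ → (32,56,-11)
river: ρ → (-11,54,37)
river: ρ → (37,20,-28)
river: ρ → (-28,36,29)
closes: descent 0, river 20
min |a| on river = 4

4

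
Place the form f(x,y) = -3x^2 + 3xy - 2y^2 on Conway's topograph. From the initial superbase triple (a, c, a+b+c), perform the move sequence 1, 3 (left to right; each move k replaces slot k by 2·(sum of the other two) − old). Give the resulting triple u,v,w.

start (-3,-2,-2) = (f(1,0),f(0,1),f(1,1))
replace slot 1: 2·((-2)+(-2)) − (-3) = -5 → (-5,-2,-2)
replace slot 3: 2·((-5)+(-2)) − (-2) = -12 → (-5,-2,-12)

-5,-2,-12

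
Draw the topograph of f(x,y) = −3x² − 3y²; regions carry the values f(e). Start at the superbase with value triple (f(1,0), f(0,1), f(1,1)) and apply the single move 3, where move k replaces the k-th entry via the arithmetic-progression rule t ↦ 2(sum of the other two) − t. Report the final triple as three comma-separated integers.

start (-3,-3,-6) = (f(1,0),f(0,1),f(1,1))
replace slot 3: 2·((-3)+(-3)) − (-6) = -6 → (-3,-3,-6)

-3,-3,-6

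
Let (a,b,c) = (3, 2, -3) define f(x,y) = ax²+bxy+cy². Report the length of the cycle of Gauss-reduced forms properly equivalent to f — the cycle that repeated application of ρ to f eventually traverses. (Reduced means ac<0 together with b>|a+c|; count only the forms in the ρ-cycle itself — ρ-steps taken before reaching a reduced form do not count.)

D = 40, ⌊√D⌋ = 6
river: ρ → (-3,4,2)
river: ρ → (2,4,-3)
river: ρ → (-3,2,3)
river: ρ → (3,4,-2)
river: ρ → (-2,4,3)
river: ρ → (3,2,-3)
ρ-cycle length = 6 (tail of 0 descent steps not counted)

6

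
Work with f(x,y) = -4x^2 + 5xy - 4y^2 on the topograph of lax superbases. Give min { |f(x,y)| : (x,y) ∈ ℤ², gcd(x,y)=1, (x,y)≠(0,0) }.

translate: b→3 (≡-5 mod 8), so (4,-5,4)→(4,3,3)
flip: (4,3,3)→(3,-3,4)
translate: b→3 (≡-3 mod 6), so (3,-3,4)→(3,3,4)
reduced (well bottom): (3,3,4) with a≤c, −a<b≤a
well minimum |f| = |-3| = 3 (negative-definite)

3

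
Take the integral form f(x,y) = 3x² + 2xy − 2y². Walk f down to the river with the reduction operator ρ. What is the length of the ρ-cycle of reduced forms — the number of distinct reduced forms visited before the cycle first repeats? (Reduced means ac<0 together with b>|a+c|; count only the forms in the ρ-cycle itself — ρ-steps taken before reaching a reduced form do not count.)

D = 28, ⌊√D⌋ = 5
river: ρ → (-2,2,3)
river: ρ → (3,4,-1)
river: ρ → (-1,4,3)
river: ρ → (3,2,-2)
ρ-cycle length = 4 (tail of 0 descent steps not counted)

4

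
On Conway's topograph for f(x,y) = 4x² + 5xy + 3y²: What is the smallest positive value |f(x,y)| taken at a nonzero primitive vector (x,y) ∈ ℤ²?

translate: b→-3 (≡5 mod 8), so (4,5,3)→(4,-3,2)
flip: (4,-3,2)→(2,3,4)
translate: b→-1 (≡3 mod 4), so (2,3,4)→(2,-1,3)
reduced (well bottom): (2,-1,3) with a≤c, −a<b≤a
well minimum = a = 2

2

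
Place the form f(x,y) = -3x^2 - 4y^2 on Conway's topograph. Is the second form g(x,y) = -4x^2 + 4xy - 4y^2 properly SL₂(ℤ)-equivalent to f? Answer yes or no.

D₁ = -48, D₂ = -48
f is negative-definite; reduce −f:
−f: reduced (well bottom): (3,0,4) with a≤c, −a<b≤a
flip sign back: reduced form of f is (-3,0,-4)
g is negative-definite; reduce −g:
−g: translate: b→4 (≡-4 mod 8), so (4,-4,4)→(4,4,4)
−g: reduced (well bottom): (4,4,4) with a≤c, −a<b≤a
flip sign back: reduced form of g is (-4,-4,-4)
reduced forms (-3, 0, -4) vs (-4, -4, -4) ⇒ inequivalent

no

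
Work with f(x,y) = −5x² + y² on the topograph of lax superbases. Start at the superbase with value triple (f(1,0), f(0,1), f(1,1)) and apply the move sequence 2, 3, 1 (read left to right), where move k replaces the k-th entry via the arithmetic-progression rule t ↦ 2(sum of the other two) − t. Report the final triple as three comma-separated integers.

start (-5,1,-4) = (f(1,0),f(0,1),f(1,1))
replace slot 2: 2·((-5)+(-4)) − 1 = -19 → (-5,-19,-4)
replace slot 3: 2·((-5)+(-19)) − (-4) = -44 → (-5,-19,-44)
replace slot 1: 2·((-19)+(-44)) − (-5) = -121 → (-121,-19,-44)

-121,-19,-44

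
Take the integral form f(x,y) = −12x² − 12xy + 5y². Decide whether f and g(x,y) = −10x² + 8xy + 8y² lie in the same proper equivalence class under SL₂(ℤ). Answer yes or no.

D₁ = 384, D₂ = 384
river cycle of f (length 4): (5, 12, -12), (-12, 12, 5), (5, 18, -3), (-3, 18, 5)
river cycle of g (length 4): (8, 8, -10), (-10, 12, 6), (6, 12, -10), (-10, 8, 8)
cycles differ ⇒ inequivalent

no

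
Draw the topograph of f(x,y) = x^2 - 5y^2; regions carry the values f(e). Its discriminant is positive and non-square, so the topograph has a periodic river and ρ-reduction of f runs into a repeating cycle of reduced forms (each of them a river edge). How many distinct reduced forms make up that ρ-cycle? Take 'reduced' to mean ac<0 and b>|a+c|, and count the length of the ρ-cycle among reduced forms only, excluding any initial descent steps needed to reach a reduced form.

D = 20, ⌊√D⌋ = 4
descent: ρ → (-5,0,1)
descent: ρ → (1,4,-1)  [lands on river]
river: ρ → (-1,4,1)
ρ-cycle length = 2 (tail of 2 descent steps not counted)

2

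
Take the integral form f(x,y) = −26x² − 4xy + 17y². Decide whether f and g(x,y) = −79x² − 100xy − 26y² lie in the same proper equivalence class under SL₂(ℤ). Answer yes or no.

D₁ = 1784, D₂ = 1784
river cycle of f (length 16): (17, 38, -5), (-5, 42, 1), (1, 42, -5), (-5, 38, 17), (17, 30, -13), (-13, 22, 25), (25, 28, -10), (-10, 32, 19), (19, 6, -23), (-23, 40, 2), … (6 more)
river cycle of g (length 16): (17, 38, -5), (-5, 42, 1), (1, 42, -5), (-5, 38, 17), (17, 30, -13), (-13, 22, 25), (25, 28, -10), (-10, 32, 19), (19, 6, -23), (-23, 40, 2), … (6 more)
cycles coincide ⇒ equivalent

yes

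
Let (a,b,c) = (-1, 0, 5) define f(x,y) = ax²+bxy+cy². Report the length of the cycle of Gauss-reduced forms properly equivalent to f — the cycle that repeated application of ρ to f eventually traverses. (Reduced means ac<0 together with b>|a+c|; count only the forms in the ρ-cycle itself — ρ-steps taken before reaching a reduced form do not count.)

D = 20, ⌊√D⌋ = 4
descent: ρ → (5,0,-1)
descent: ρ → (-1,4,1)  [lands on river]
river: ρ → (1,4,-1)
ρ-cycle length = 2 (tail of 2 descent steps not counted)

2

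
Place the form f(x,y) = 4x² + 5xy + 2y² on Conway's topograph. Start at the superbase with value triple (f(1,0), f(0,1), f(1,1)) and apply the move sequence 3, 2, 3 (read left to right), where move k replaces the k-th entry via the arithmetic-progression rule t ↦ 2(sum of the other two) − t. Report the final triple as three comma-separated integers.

start (4,2,11) = (f(1,0),f(0,1),f(1,1))
replace slot 3: 2·(4+2) − 11 = 1 → (4,2,1)
replace slot 2: 2·(4+1) − 2 = 8 → (4,8,1)
replace slot 3: 2·(4+8) − 1 = 23 → (4,8,23)

4,8,23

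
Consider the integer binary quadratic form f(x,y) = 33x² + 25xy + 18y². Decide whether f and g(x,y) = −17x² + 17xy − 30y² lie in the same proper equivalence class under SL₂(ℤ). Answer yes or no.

D₁ = -1751, D₂ = -1751
f: flip: (33,25,18)→(18,-25,33)
f: translate: b→11 (≡-25 mod 36), so (18,-25,33)→(18,11,26)
f: reduced (well bottom): (18,11,26) with a≤c, −a<b≤a
g is negative-definite; reduce −g:
−g: translate: b→17 (≡-17 mod 34), so (17,-17,30)→(17,17,30)
−g: reduced (well bottom): (17,17,30) with a≤c, −a<b≤a
flip sign back: reduced form of g is (-17,-17,-30)
reduced forms (18, 11, 26) vs (-17, -17, -30) ⇒ inequivalent

no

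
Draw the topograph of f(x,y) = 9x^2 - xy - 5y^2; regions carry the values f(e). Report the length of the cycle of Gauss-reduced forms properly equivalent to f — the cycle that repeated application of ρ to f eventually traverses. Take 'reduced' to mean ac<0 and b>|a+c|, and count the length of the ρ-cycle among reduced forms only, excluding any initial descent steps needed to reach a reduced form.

D = 181, ⌊√D⌋ = 13
descent: ρ → (-5,11,3)  [lands on river]
river: ρ → (3,13,-1)
river: ρ → (-1,13,3)
river: ρ → (3,11,-5)
river: ρ → (-5,9,5)
river: ρ → (5,11,-3)
river: ρ → (-3,13,1)
river: ρ → (1,13,-3)
river: ρ → (-3,11,5)
river: ρ → (5,9,-5)
ρ-cycle length = 10 (tail of 1 descent step not counted)

10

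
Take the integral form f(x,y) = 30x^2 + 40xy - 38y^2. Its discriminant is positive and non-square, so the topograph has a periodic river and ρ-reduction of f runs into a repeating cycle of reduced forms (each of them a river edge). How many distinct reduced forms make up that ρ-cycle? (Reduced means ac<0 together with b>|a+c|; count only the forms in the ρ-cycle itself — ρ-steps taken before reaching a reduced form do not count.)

D = 6160, ⌊√D⌋ = 78
river: ρ → (-38,36,32)
river: ρ → (32,28,-42)
river: ρ → (-42,56,18)
river: ρ → (18,52,-48)
river: ρ → (-48,44,22)
river: ρ → (22,44,-48)
river: ρ → (-48,52,18)
river: ρ → (18,56,-42)
river: ρ → (-42,28,32)
river: ρ → (32,36,-38)
river: ρ → (-38,40,30)
river: ρ → (30,20,-48)
river: ρ → (-48,76,2)
river: ρ → (2,76,-48)
river: ρ → (-48,20,30)
river: ρ → (30,40,-38)
ρ-cycle length = 16 (tail of 0 descent steps not counted)

16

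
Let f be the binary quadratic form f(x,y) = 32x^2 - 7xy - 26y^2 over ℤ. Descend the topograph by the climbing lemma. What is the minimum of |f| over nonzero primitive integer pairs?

descent: ρ → (-26,7,32)  [lands on river]
river: ρ → (32,57,-1)
river: ρ → (-1,57,32)
river: ρ → (32,7,-26)
river: ρ → (-26,45,13)
river: ρ → (13,33,-44)
river: ρ → (-44,55,2)
river: ρ → (2,57,-16)
river: ρ → (-16,39,29)
river: ρ → (29,19,-26)
river: ρ → (-26,33,22)
river: ρ → (22,55,-4)
river: ρ → (-4,57,8)
river: ρ → (8,55,-11)
river: ρ → (-11,55,8)
river: ρ → (8,57,-4)
river: ρ → (-4,55,22)
river: ρ → (22,33,-26)
river: ρ → (-26,19,29)
river: ρ → (29,39,-16)
river: ρ → (-16,57,2)
river: ρ → (2,55,-44)
river: ρ → (-44,33,13)
river: ρ → (13,45,-26)
closes: descent 1, river 24
min |a| on river = 1

1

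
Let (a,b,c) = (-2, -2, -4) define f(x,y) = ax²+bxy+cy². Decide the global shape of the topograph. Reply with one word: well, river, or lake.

D = b²−4ac = (-2)² − 4·(-2)·(-4) = -28
D < 0 ⇒ definite ⇒ every region one sign ⇒ single well

well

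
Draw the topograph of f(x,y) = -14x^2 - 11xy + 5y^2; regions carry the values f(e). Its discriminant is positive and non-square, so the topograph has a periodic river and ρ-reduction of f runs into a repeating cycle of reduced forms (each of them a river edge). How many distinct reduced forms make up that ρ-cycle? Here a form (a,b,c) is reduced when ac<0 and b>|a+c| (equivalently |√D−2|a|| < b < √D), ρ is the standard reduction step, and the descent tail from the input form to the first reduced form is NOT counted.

D = 401, ⌊√D⌋ = 20
descent: ρ → (5,11,-14)  [lands on river]
river: ρ → (-14,17,2)
river: ρ → (2,19,-5)
river: ρ → (-5,11,14)
river: ρ → (14,17,-2)
river: ρ → (-2,19,5)
ρ-cycle length = 6 (tail of 1 descent step not counted)

6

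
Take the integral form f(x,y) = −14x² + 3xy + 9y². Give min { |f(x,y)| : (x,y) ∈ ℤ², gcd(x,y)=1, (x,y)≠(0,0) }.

descent: ρ → (9,15,-8)  [lands on river]
river: ρ → (-8,17,7)
river: ρ → (7,11,-14)
river: ρ → (-14,17,4)
river: ρ → (4,15,-18)
river: ρ → (-18,21,1)
river: ρ → (1,21,-18)
river: ρ → (-18,15,4)
river: ρ → (4,17,-14)
river: ρ → (-14,11,7)
river: ρ → (7,17,-8)
river: ρ → (-8,15,9)
river: ρ → (9,21,-2)
river: ρ → (-2,19,19)
river: ρ → (19,19,-2)
river: ρ → (-2,21,9)
closes: descent 1, river 16
min |a| on river = 1

1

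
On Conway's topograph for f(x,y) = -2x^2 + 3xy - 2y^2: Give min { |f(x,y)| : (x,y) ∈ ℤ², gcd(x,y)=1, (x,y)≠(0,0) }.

translate: b→1 (≡-3 mod 4), so (2,-3,2)→(2,1,1)
flip: (2,1,1)→(1,-1,2)
translate: b→1 (≡-1 mod 2), so (1,-1,2)→(1,1,2)
reduced (well bottom): (1,1,2) with a≤c, −a<b≤a
well minimum |f| = |-1| = 1 (negative-definite)

1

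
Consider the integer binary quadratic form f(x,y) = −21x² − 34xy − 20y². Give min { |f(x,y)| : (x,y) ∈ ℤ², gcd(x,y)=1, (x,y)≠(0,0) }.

translate: b→-8 (≡34 mod 42), so (21,34,20)→(21,-8,7)
flip: (21,-8,7)→(7,8,21)
translate: b→-6 (≡8 mod 14), so (7,8,21)→(7,-6,20)
reduced (well bottom): (7,-6,20) with a≤c, −a<b≤a
well minimum |f| = |-7| = 7 (negative-definite)

7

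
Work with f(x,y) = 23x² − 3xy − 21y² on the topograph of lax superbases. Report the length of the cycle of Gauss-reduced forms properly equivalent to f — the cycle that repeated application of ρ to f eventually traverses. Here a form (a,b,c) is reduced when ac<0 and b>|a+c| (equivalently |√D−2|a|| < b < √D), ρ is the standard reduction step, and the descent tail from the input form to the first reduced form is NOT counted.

D = 1941, ⌊√D⌋ = 44
descent: ρ → (-21,3,23)  [lands on river]
river: ρ → (23,43,-1)
river: ρ → (-1,43,23)
river: ρ → (23,3,-21)
river: ρ → (-21,39,5)
river: ρ → (5,41,-13)
river: ρ → (-13,37,11)
river: ρ → (11,29,-25)
river: ρ → (-25,21,15)
river: ρ → (15,39,-7)
river: ρ → (-7,31,35)
river: ρ → (35,39,-3)
river: ρ → (-3,39,35)
river: ρ → (35,31,-7)
river: ρ → (-7,39,15)
river: ρ → (15,21,-25)
river: ρ → (-25,29,11)
river: ρ → (11,37,-13)
river: ρ → (-13,41,5)
river: ρ → (5,39,-21)
ρ-cycle length = 20 (tail of 1 descent step not counted)

20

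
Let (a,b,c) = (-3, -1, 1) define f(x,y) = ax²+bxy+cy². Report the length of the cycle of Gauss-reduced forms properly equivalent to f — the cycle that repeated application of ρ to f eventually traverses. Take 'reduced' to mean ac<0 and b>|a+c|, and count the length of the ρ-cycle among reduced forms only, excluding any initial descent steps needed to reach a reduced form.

D = 13, ⌊√D⌋ = 3
descent: ρ → (1,3,-1)  [lands on river]
river: ρ → (-1,3,1)
ρ-cycle length = 2 (tail of 1 descent step not counted)

2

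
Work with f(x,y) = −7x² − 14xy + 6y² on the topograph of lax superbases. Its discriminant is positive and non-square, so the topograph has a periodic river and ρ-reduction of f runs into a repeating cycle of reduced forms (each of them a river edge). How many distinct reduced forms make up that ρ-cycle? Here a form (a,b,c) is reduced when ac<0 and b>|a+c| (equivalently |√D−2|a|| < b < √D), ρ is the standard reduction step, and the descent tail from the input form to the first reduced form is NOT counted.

D = 364, ⌊√D⌋ = 19
descent: ρ → (6,14,-7)  [lands on river]
river: ρ → (-7,14,6)
river: ρ → (6,10,-11)
river: ρ → (-11,12,5)
river: ρ → (5,18,-2)
river: ρ → (-2,18,5)
river: ρ → (5,12,-11)
river: ρ → (-11,10,6)
ρ-cycle length = 8 (tail of 1 descent step not counted)

8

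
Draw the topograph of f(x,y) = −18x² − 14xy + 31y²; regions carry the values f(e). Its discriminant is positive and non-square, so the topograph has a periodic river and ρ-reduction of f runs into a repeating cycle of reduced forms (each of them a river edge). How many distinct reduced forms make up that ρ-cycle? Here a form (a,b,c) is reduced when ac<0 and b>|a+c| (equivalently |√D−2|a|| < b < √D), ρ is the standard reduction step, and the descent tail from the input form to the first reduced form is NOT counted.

D = 2428, ⌊√D⌋ = 49
descent: ρ → (31,14,-18)  [lands on river]
river: ρ → (-18,22,27)
river: ρ → (27,32,-13)
river: ρ → (-13,46,6)
river: ρ → (6,38,-41)
river: ρ → (-41,44,3)
river: ρ → (3,46,-26)
river: ρ → (-26,6,23)
river: ρ → (23,40,-9)
river: ρ → (-9,32,39)
river: ρ → (39,46,-2)
river: ρ → (-2,46,39)
river: ρ → (39,32,-9)
river: ρ → (-9,40,23)
river: ρ → (23,6,-26)
river: ρ → (-26,46,3)
river: ρ → (3,44,-41)
river: ρ → (-41,38,6)
river: ρ → (6,46,-13)
river: ρ → (-13,32,27)
river: ρ → (27,22,-18)
river: ρ → (-18,14,31)
river: ρ → (31,48,-1)
river: ρ → (-1,48,31)
ρ-cycle length = 24 (tail of 1 descent step not counted)

24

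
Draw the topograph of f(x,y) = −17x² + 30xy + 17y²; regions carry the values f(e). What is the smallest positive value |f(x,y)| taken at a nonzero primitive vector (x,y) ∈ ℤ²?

river: ρ → (17,38,-9)
river: ρ → (-9,34,25)
river: ρ → (25,16,-18)
river: ρ → (-18,20,23)
river: ρ → (23,26,-15)
river: ρ → (-15,34,15)
river: ρ → (15,26,-23)
river: ρ → (-23,20,18)
river: ρ → (18,16,-25)
river: ρ → (-25,34,9)
river: ρ → (9,38,-17)
river: ρ → (-17,30,17)
closes: descent 0, river 12
min |a| on river = 9

9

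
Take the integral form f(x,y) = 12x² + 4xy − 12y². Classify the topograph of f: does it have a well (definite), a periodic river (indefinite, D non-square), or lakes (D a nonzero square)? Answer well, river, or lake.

D = b²−4ac = 4² − 4·12·(-12) = 592
D > 0 non-square ⇒ indefinite ⇒ periodic river

river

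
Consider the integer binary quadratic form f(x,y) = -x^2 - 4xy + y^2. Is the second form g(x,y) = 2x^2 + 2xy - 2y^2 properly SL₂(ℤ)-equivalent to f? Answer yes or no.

D₁ = 20, D₂ = 20
river cycle of f (length 2): (1, 4, -1), (-1, 4, 1)
river cycle of g (length 2): (-2, 2, 2), (2, 2, -2)
cycles differ ⇒ inequivalent

no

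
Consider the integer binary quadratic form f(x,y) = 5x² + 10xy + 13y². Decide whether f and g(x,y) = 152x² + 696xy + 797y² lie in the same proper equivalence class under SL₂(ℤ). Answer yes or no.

D₁ = -160, D₂ = -160
f: translate: b→0 (≡10 mod 10), so (5,10,13)→(5,0,8)
f: reduced (well bottom): (5,0,8) with a≤c, −a<b≤a
g: translate: b→88 (≡696 mod 304), so (152,696,797)→(152,88,13)
g: flip: (152,88,13)→(13,-88,152)
g: translate: b→-10 (≡-88 mod 26), so (13,-88,152)→(13,-10,5)
g: flip: (13,-10,5)→(5,10,13)
g: translate: b→0 (≡10 mod 10), so (5,10,13)→(5,0,8)
g: reduced (well bottom): (5,0,8) with a≤c, −a<b≤a
reduced forms (5, 0, 8) vs (5, 0, 8) ⇒ equivalent

yes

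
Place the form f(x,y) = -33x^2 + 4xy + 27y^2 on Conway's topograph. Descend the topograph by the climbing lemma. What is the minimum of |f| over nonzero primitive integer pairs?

descent: ρ → (27,50,-10)  [lands on river]
river: ρ → (-10,50,27)
river: ρ → (27,58,-2)
river: ρ → (-2,58,27)
closes: descent 1, river 4
min |a| on river = 2

2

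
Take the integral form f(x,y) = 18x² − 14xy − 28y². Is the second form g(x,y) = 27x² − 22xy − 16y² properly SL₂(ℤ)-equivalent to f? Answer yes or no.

D₁ = 2212, D₂ = 2212
river cycle of f (length 26): (-28, 14, 18), (18, 22, -24), (-24, 26, 16), (16, 38, -12), (-12, 34, 22), (22, 10, -24), (-24, 38, 8), (8, 42, -14), (-14, 42, 8), (8, 38, -24), … (16 more)
river cycle of g (length 26): (-16, 22, 27), (27, 32, -11), (-11, 34, 24), (24, 14, -21), (-21, 28, 17), (17, 40, -9), (-9, 32, 33), (33, 34, -8), (-8, 46, 3), (3, 44, -23), … (16 more)
cycles differ ⇒ inequivalent

no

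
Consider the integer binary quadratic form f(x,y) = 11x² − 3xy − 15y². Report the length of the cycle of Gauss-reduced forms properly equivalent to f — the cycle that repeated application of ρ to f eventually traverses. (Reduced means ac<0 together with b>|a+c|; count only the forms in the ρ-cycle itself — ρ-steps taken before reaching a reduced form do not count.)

D = 669, ⌊√D⌋ = 25
descent: ρ → (-15,3,11)
descent: ρ → (11,19,-7)  [lands on river]
river: ρ → (-7,23,5)
river: ρ → (5,17,-19)
river: ρ → (-19,21,3)
river: ρ → (3,21,-19)
river: ρ → (-19,17,5)
river: ρ → (5,23,-7)
river: ρ → (-7,19,11)
river: ρ → (11,25,-1)
river: ρ → (-1,25,11)
ρ-cycle length = 10 (tail of 2 descent steps not counted)

10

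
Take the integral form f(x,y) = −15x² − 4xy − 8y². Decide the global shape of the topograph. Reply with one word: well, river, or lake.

D = b²−4ac = (-4)² − 4·(-15)·(-8) = -464
D < 0 ⇒ definite ⇒ every region one sign ⇒ single well

well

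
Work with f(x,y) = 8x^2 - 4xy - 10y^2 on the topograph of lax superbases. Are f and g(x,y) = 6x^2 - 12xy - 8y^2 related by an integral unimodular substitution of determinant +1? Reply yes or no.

D₁ = 336, D₂ = 336
river cycle of f (length 6): (-10, 4, 8), (8, 12, -6), (-6, 12, 8), (8, 4, -10), (-10, 16, 2), (2, 16, -10)
river cycle of g (length 6): (-8, 12, 6), (6, 12, -8), (-8, 4, 10), (10, 16, -2), (-2, 16, 10), (10, 4, -8)
cycles differ ⇒ inequivalent

no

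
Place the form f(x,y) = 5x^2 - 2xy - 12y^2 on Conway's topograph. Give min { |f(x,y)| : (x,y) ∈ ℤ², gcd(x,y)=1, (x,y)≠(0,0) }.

descent: ρ → (-12,2,5)
descent: ρ → (5,8,-9)  [lands on river]
river: ρ → (-9,10,4)
river: ρ → (4,14,-3)
river: ρ → (-3,10,12)
river: ρ → (12,14,-1)
river: ρ → (-1,14,12)
river: ρ → (12,10,-3)
river: ρ → (-3,14,4)
river: ρ → (4,10,-9)
river: ρ → (-9,8,5)
river: ρ → (5,12,-5)
river: ρ → (-5,8,9)
river: ρ → (9,10,-4)
river: ρ → (-4,14,3)
river: ρ → (3,10,-12)
river: ρ → (-12,14,1)
river: ρ → (1,14,-12)
river: ρ → (-12,10,3)
river: ρ → (3,14,-4)
river: ρ → (-4,10,9)
river: ρ → (9,8,-5)
river: ρ → (-5,12,5)
closes: descent 2, river 22
min |a| on river = 1

1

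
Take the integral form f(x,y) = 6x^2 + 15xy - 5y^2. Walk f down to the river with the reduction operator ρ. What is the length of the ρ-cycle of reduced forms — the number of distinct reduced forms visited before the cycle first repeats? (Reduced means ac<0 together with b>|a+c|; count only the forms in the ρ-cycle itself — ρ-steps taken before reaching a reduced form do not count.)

D = 345, ⌊√D⌋ = 18
river: ρ → (-5,15,6)
river: ρ → (6,9,-11)
river: ρ → (-11,13,4)
river: ρ → (4,11,-14)
river: ρ → (-14,17,1)
river: ρ → (1,17,-14)
river: ρ → (-14,11,4)
river: ρ → (4,13,-11)
river: ρ → (-11,9,6)
river: ρ → (6,15,-5)
ρ-cycle length = 10 (tail of 0 descent steps not counted)

10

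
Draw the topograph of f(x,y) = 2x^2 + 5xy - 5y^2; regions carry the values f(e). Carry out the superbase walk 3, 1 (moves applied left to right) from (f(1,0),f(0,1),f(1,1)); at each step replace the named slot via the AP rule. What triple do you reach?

start (2,-5,2) = (f(1,0),f(0,1),f(1,1))
replace slot 3: 2·(2+(-5)) − 2 = -8 → (2,-5,-8)
replace slot 1: 2·((-5)+(-8)) − 2 = -28 → (-28,-5,-8)

-28,-5,-8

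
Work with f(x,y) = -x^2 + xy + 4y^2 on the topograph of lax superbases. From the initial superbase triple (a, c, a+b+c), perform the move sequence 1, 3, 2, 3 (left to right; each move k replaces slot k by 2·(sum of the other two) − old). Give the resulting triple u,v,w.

start (-1,4,4) = (f(1,0),f(0,1),f(1,1))
replace slot 1: 2·(4+4) − (-1) = 17 → (17,4,4)
replace slot 3: 2·(17+4) − 4 = 38 → (17,4,38)
replace slot 2: 2·(17+38) − 4 = 106 → (17,106,38)
replace slot 3: 2·(17+106) − 38 = 208 → (17,106,208)

17,106,208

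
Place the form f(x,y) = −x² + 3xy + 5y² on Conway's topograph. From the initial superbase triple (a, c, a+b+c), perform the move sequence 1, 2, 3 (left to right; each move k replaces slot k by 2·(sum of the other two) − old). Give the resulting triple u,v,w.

start (-1,5,7) = (f(1,0),f(0,1),f(1,1))
replace slot 1: 2·(5+7) − (-1) = 25 → (25,5,7)
replace slot 2: 2·(25+7) − 5 = 59 → (25,59,7)
replace slot 3: 2·(25+59) − 7 = 161 → (25,59,161)

25,59,161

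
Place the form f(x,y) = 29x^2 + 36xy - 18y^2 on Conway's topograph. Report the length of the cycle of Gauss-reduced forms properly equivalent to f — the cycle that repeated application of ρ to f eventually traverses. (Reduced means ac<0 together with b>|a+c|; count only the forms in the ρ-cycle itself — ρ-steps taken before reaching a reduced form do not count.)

D = 3384, ⌊√D⌋ = 58
river: ρ → (-18,36,29)
river: ρ → (29,22,-25)
river: ρ → (-25,28,26)
river: ρ → (26,24,-27)
river: ρ → (-27,30,23)
river: ρ → (23,16,-34)
river: ρ → (-34,52,5)
river: ρ → (5,58,-1)
river: ρ → (-1,58,5)
river: ρ → (5,52,-34)
river: ρ → (-34,16,23)
river: ρ → (23,30,-27)
river: ρ → (-27,24,26)
river: ρ → (26,28,-25)
river: ρ → (-25,22,29)
river: ρ → (29,36,-18)
ρ-cycle length = 16 (tail of 0 descent steps not counted)

16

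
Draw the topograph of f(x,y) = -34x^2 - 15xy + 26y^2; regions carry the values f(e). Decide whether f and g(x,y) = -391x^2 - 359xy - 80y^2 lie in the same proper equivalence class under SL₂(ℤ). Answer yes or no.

D₁ = 3761, D₂ = 3761
river cycle of f (length 118): (26, 15, -34), (-34, 53, 7), (7, 59, -10), (-10, 61, 1), (1, 61, -10), (-10, 59, 7), (7, 53, -34), (-34, 15, 26), (26, 37, -23), (-23, 55, 8), … (108 more)
river cycle of g (length 118): (7, 59, -10), (-10, 61, 1), (1, 61, -10), (-10, 59, 7), (7, 53, -34), (-34, 15, 26), (26, 37, -23), (-23, 55, 8), (8, 57, -16), (-16, 39, 35), … (108 more)
cycles coincide ⇒ equivalent

yes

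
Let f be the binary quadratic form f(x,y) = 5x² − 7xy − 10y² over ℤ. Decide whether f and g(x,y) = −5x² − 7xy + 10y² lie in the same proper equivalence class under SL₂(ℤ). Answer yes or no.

D₁ = 249, D₂ = 249
river cycle of f (length 16): (-10, 7, 5), (5, 13, -4), (-4, 11, 8), (8, 5, -7), (-7, 9, 6), (6, 15, -1), (-1, 15, 6), (6, 9, -7), (-7, 5, 8), (8, 11, -4), … (6 more)
river cycle of g (length 16): (10, 7, -5), (-5, 13, 4), (4, 11, -8), (-8, 5, 7), (7, 9, -6), (-6, 15, 1), (1, 15, -6), (-6, 9, 7), (7, 5, -8), (-8, 11, 4), … (6 more)
cycles differ ⇒ inequivalent

no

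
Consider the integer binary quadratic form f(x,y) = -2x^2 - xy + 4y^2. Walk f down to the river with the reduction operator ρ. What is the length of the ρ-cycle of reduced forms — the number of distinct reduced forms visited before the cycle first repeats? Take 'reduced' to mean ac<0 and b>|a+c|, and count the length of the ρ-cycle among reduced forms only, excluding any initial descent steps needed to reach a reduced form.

D = 33, ⌊√D⌋ = 5
descent: ρ → (4,1,-2)
descent: ρ → (-2,3,3)  [lands on river]
river: ρ → (3,3,-2)
river: ρ → (-2,5,1)
river: ρ → (1,5,-2)
ρ-cycle length = 4 (tail of 2 descent steps not counted)

4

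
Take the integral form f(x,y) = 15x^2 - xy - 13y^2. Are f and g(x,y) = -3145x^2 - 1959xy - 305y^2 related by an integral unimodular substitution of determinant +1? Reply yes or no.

D₁ = 781, D₂ = 781
river cycle of f (length 18): (-13, 27, 1), (1, 27, -13), (-13, 25, 3), (3, 23, -21), (-21, 19, 5), (5, 21, -17), (-17, 13, 9), (9, 23, -7), (-7, 19, 15), (15, 11, -11), … (8 more)
river cycle of g (length 18): (-13, 27, 1), (1, 27, -13), (-13, 25, 3), (3, 23, -21), (-21, 19, 5), (5, 21, -17), (-17, 13, 9), (9, 23, -7), (-7, 19, 15), (15, 11, -11), … (8 more)
cycles coincide ⇒ equivalent

yes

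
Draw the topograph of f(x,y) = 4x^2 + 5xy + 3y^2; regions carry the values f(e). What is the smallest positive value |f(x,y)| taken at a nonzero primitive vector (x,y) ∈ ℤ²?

translate: b→-3 (≡5 mod 8), so (4,5,3)→(4,-3,2)
flip: (4,-3,2)→(2,3,4)
translate: b→-1 (≡3 mod 4), so (2,3,4)→(2,-1,3)
reduced (well bottom): (2,-1,3) with a≤c, −a<b≤a
well minimum = a = 2

2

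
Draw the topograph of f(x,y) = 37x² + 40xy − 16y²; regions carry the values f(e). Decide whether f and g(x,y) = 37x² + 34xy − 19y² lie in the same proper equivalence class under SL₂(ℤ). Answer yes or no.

D₁ = 3968, D₂ = 3968
river cycle of f (length 6): (-16, 56, 13), (13, 48, -32), (-32, 16, 29), (29, 42, -19), (-19, 34, 37), (37, 40, -16)
river cycle of g (length 6): (-19, 42, 29), (29, 16, -32), (-32, 48, 13), (13, 56, -16), (-16, 40, 37), (37, 34, -19)
cycles differ ⇒ inequivalent

no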